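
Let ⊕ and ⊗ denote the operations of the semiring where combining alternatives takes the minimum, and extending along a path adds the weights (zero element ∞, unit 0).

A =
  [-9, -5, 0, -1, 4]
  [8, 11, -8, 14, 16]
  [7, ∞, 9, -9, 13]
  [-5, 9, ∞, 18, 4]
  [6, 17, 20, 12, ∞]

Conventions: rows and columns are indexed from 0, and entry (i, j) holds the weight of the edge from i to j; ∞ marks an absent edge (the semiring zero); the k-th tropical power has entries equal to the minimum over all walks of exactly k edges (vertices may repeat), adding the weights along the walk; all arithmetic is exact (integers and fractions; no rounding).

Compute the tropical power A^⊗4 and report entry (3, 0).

A^⊗2:
  [-18, -14, -13, -10, -5]
  [-1, 3, 1, -17, 5]
  [-14, 0, 7, 0, -5]
  [-14, -10, -5, -6, -1]
  [-3, 1, 6, 5, 10]
A^⊗3:
  [-27, -23, -22, -22, -14]
  [-22, -8, -5, -8, -13]
  [-23, -19, -14, -15, -10]
  [-23, -19, -18, -15, -10]
  [-12, -8, -7, -4, 1]
A^⊗4:
  [-36, -32, -31, -31, -23]
  [-31, -27, -22, -23, -18]
  [-32, -28, -27, -24, -19]
  [-32, -28, -27, -27, -19]
  [-21, -17, -16, -16, -8]
Key observation: the optimum is the walk 3->0->0->0->0, with weight (-5) + (-9) + (-9) + (-9) = -32.
Optimal value attained by: walk 3->0->0->0->0.
Answer: (A^⊗4)[3][0] = -32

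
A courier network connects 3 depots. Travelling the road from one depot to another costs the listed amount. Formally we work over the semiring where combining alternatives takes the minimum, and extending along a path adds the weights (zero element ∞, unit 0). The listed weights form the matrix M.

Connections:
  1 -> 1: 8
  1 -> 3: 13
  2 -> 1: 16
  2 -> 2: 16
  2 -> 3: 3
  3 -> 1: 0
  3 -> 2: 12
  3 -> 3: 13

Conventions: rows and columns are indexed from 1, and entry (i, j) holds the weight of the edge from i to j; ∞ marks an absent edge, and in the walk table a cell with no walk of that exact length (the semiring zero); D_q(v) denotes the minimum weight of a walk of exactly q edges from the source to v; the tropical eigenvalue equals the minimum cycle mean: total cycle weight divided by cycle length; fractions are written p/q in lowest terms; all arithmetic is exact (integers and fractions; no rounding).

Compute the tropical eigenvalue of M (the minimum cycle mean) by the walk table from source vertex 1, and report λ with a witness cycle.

q=0: [0, ∞, ∞]
q=1: [8, ∞, 13]
q=2: [13, 25, 21]
q=3: [21, 33, 26]
Optimal cycle mean attained by: cycle 1->3->1, total 13 + 0, length 2.
Answer: λ = 13/2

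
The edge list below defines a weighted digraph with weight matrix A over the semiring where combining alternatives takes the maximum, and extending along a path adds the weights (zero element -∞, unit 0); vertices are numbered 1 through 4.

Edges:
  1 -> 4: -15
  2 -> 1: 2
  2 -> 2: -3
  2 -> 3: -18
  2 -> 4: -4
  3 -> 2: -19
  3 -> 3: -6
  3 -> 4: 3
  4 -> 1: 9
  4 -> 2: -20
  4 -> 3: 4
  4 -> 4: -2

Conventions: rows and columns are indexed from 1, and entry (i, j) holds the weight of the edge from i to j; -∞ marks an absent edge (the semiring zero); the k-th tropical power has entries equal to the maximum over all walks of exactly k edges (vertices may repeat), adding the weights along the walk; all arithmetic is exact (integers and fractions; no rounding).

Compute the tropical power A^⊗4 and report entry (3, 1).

A^⊗2:
  [-6, -35, -11, -17]
  [5, -6, 0, -6]
  [12, -17, 7, 1]
  [7, -15, 2, 7]
A^⊗3:
  [-8, -30, -13, -8]
  [3, -9, -2, 3]
  [10, -12, 5, 10]
  [16, -13, 11, 5]
A^⊗4:
  [1, -28, -4, -10]
  [12, -12, 7, 1]
  [19, -10, 14, 8]
  [14, -8, 9, 14]
Key observation: the optimum is the walk 3->4->3->4->1, with weight 3 + 4 + 3 + 9 = 19.
Optimal value attained by: walk 3->4->3->4->1.
Answer: (A^⊗4)[3][1] = 19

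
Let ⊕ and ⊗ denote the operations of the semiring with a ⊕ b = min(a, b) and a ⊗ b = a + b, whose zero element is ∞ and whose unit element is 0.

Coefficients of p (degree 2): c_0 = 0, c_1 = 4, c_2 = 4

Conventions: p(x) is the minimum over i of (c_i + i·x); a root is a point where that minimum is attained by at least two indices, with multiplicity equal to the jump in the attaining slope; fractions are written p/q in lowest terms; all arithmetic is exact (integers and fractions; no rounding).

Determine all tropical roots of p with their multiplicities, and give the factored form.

hull edge (i=0, c=0) to (i=2, c=4): slope 2, span 2
Factored form: p(x) = 4 ⊗ (x ⊕ (-2)) ⊗ (x ⊕ (-2))
Answer: roots = -2 (mult 2)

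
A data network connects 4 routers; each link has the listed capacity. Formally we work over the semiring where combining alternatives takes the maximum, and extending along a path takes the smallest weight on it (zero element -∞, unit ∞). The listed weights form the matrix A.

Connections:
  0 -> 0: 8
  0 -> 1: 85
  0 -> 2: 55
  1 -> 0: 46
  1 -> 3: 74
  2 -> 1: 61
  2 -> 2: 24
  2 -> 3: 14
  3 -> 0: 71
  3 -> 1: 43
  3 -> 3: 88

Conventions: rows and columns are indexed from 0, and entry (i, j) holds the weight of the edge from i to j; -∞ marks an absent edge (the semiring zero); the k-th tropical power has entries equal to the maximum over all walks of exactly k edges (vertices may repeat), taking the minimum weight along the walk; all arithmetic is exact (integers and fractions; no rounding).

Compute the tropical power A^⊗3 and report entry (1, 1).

A^⊗2:
  [46, 55, 24, 74]
  [71, 46, 46, 74]
  [46, 24, 24, 61]
  [71, 71, 55, 88]
A^⊗3:
  [71, 46, 46, 74]
  [71, 71, 55, 74]
  [61, 46, 46, 61]
  [71, 71, 55, 88]
Key observation: the optimum is the walk 1->3->0->1, with weight 74 min 71 min 85 = 71.
Optimal value attained by: walk 1->3->0->1.
Answer: (A^⊗3)[1][1] = 71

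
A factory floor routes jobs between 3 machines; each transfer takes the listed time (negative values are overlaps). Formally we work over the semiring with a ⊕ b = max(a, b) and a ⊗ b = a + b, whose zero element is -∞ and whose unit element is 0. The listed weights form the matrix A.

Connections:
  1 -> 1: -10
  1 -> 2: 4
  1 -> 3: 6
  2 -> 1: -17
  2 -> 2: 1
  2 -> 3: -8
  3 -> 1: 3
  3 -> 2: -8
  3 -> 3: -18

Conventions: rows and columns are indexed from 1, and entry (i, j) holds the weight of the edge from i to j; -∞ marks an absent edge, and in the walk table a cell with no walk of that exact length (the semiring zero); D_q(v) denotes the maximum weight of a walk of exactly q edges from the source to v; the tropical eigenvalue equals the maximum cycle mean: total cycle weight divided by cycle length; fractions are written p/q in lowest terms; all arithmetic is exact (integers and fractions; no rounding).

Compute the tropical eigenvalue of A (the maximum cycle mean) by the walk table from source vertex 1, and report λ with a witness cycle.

q=0: [0, -∞, -∞]
q=1: [-10, 4, 6]
q=2: [9, 5, -4]
q=3: [-1, 13, 15]
Optimal cycle mean attained by: cycle 1->3->1, total 6 + 3, length 2.
Answer: λ = 9/2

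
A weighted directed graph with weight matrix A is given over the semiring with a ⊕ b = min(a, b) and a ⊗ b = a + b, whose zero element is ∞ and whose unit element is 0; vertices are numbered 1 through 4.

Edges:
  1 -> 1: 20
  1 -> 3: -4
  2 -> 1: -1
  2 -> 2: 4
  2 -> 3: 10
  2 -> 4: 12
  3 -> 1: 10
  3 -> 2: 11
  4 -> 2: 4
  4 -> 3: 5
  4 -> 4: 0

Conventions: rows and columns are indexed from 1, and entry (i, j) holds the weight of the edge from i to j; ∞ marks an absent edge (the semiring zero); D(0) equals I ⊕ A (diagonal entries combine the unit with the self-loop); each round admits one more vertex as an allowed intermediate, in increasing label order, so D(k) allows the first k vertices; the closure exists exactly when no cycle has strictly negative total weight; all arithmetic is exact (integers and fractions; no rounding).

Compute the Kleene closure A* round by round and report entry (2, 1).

D(0):
  [0, ∞, -4, ∞]
  [-1, 0, 10, 12]
  [10, 11, 0, ∞]
  [∞, 4, 5, 0]
D(1):
  [0, ∞, -4, ∞]
  [-1, 0, -5, 12]
  [10, 11, 0, ∞]
  [∞, 4, 5, 0]
D(2):
  [0, ∞, -4, ∞]
  [-1, 0, -5, 12]
  [10, 11, 0, 23]
  [3, 4, -1, 0]
D(3):
  [0, 7, -4, 19]
  [-1, 0, -5, 12]
  [10, 11, 0, 23]
  [3, 4, -1, 0]
D(4):
  [0, 7, -4, 19]
  [-1, 0, -5, 12]
  [10, 11, 0, 23]
  [3, 4, -1, 0]
Answer: A*[2][1] = -1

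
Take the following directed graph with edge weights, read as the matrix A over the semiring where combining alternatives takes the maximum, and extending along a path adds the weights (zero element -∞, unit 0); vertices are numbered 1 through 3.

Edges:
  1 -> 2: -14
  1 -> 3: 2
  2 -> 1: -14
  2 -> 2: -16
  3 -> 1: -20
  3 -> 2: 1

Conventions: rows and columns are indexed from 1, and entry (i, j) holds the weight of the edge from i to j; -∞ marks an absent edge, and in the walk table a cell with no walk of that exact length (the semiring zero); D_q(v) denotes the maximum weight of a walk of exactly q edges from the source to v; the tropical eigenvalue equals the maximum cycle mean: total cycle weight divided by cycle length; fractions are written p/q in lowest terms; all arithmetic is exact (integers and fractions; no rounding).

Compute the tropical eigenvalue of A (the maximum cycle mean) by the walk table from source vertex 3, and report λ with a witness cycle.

q=0: [-∞, -∞, 0]
q=1: [-20, 1, -∞]
q=2: [-13, -15, -18]
q=3: [-29, -17, -11]
Optimal cycle mean attained by: cycle 1->3->2->1, total 2 + 1 + (-14), length 3.
Answer: λ = -11/3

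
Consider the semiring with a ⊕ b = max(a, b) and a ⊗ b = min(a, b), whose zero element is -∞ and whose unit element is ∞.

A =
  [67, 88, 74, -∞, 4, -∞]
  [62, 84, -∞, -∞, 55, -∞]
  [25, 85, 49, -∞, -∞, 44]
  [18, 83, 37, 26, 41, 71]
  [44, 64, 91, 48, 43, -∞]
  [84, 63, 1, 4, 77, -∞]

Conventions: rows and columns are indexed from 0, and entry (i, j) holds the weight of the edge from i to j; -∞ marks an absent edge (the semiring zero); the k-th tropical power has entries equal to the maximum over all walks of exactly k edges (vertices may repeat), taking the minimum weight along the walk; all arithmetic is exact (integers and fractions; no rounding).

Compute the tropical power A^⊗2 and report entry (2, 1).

A^⊗2:
  [67, 84, 67, 4, 55, 44]
  [62, 84, 62, 48, 55, -∞]
  [62, 84, 49, 4, 55, 44]
  [71, 83, 41, 41, 71, 37]
  [62, 85, 49, 43, 55, 48]
  [67, 84, 77, 48, 55, 4]
Key observation: the optimum is the walk 2->1->1, with weight 85 min 84 = 84.
Optimal value attained by: walk 2->1->1.
Answer: (A^⊗2)[2][1] = 84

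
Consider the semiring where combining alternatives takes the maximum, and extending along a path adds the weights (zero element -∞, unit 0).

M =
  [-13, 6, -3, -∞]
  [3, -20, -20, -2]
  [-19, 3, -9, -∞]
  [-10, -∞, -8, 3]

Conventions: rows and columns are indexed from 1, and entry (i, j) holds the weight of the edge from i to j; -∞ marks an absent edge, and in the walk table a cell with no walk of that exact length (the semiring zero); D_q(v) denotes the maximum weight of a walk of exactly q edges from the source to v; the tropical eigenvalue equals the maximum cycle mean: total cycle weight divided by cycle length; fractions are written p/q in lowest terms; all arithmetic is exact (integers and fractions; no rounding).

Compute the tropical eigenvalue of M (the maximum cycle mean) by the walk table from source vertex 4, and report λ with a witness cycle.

q=0: [-∞, -∞, -∞, 0]
q=1: [-10, -∞, -8, 3]
q=2: [-7, -4, -5, 6]
q=3: [-1, -1, -2, 9]
q=4: [2, 5, 1, 12]
Optimal cycle mean attained by: cycle 1->2->1, total 6 + 3, length 2.
Answer: λ = 9/2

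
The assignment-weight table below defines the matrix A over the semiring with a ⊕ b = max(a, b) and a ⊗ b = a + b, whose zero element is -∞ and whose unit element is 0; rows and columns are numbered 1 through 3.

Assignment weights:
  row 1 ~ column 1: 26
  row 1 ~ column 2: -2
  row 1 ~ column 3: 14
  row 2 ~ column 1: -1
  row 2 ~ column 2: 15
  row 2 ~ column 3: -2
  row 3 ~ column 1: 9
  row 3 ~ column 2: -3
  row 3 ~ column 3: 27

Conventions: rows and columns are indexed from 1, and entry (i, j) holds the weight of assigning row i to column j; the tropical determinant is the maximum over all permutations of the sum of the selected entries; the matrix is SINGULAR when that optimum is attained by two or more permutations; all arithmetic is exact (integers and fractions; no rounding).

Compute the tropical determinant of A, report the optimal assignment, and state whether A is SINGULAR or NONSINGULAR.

σ = (1, 2, 3): 26 + 15 + 27 = 68
σ = (1, 3, 2): 26 + (-2) + (-3) = 21
σ = (2, 1, 3): (-2) + (-1) + 27 = 24
σ = (2, 3, 1): (-2) + (-2) + 9 = 5
σ = (3, 1, 2): 14 + (-1) + (-3) = 10
σ = (3, 2, 1): 14 + 15 + 9 = 38
Optimal value attained by: σ = (1, 2, 3).
Answer: det⊕(A) = 68; verdict: NONSINGULAR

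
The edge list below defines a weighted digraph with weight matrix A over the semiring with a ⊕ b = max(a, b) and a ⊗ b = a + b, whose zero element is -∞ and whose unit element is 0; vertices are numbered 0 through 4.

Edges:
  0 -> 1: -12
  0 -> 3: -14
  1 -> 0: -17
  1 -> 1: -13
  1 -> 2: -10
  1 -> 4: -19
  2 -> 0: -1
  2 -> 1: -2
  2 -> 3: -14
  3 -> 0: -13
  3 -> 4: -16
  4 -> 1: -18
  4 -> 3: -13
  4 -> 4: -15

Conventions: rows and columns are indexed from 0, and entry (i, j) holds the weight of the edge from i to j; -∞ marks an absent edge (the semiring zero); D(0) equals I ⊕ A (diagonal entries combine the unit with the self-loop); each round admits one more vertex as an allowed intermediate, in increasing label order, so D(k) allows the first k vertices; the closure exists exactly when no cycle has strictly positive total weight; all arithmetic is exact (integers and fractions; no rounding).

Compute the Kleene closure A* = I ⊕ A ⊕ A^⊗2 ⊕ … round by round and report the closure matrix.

D(0):
  [0, -12, -∞, -14, -∞]
  [-17, 0, -10, -∞, -19]
  [-1, -2, 0, -14, -∞]
  [-13, -∞, -∞, 0, -16]
  [-∞, -18, -∞, -13, 0]
D(1):
  [0, -12, -∞, -14, -∞]
  [-17, 0, -10, -31, -19]
  [-1, -2, 0, -14, -∞]
  [-13, -25, -∞, 0, -16]
  [-∞, -18, -∞, -13, 0]
D(2):
  [0, -12, -22, -14, -31]
  [-17, 0, -10, -31, -19]
  [-1, -2, 0, -14, -21]
  [-13, -25, -35, 0, -16]
  [-35, -18, -28, -13, 0]
D(3):
  [0, -12, -22, -14, -31]
  [-11, 0, -10, -24, -19]
  [-1, -2, 0, -14, -21]
  [-13, -25, -35, 0, -16]
  [-29, -18, -28, -13, 0]
D(4):
  [0, -12, -22, -14, -30]
  [-11, 0, -10, -24, -19]
  [-1, -2, 0, -14, -21]
  [-13, -25, -35, 0, -16]
  [-26, -18, -28, -13, 0]
D(5):
  [0, -12, -22, -14, -30]
  [-11, 0, -10, -24, -19]
  [-1, -2, 0, -14, -21]
  [-13, -25, -35, 0, -16]
  [-26, -18, -28, -13, 0]
Answer: A* = [[0, -12, -22, -14, -30], [-11, 0, -10, -24, -19], [-1, -2, 0, -14, -21], [-13, -25, -35, 0, -16], [-26, -18, -28, -13, 0]]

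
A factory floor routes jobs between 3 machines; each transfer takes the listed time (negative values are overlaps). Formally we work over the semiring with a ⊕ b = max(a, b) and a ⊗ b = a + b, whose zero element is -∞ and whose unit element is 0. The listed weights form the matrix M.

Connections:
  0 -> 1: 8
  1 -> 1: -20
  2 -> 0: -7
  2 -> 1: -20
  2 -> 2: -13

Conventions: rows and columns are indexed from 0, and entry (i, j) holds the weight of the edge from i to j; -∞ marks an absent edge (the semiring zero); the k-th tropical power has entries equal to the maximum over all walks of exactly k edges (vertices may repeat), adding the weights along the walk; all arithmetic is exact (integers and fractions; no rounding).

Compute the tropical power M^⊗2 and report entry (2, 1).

M^⊗2:
  [-∞, -12, -∞]
  [-∞, -40, -∞]
  [-20, 1, -26]
Key observation: the optimum is the walk 2->0->1, with weight (-7) + 8 = 1.
Optimal value attained by: walk 2->0->1.
Answer: (M^⊗2)[2][1] = 1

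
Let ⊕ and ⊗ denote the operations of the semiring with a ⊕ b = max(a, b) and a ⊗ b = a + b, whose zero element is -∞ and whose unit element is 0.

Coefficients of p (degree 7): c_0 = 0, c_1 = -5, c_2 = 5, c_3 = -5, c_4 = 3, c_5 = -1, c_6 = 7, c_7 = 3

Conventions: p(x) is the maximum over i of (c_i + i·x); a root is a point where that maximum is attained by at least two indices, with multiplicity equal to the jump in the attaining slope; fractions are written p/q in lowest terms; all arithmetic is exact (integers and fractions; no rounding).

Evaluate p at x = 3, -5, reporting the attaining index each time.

p(3) = max(0+0·3=0, -5+1·3=-2, 5+2·3=11, -5+3·3=4, 3+4·3=15, -1+5·3=14, 7+6·3=25, 3+7·3=24) = 25 (attained by i=6)
p(-5) = max(0+0·(-5)=0, -5+1·(-5)=-10, 5+2·(-5)=-5, -5+3·(-5)=-20, 3+4·(-5)=-17, -1+5·(-5)=-26, 7+6·(-5)=-23, 3+7·(-5)=-32) = 0 (attained by i=0)
Answer: p(3) = 25; p(-5) = 0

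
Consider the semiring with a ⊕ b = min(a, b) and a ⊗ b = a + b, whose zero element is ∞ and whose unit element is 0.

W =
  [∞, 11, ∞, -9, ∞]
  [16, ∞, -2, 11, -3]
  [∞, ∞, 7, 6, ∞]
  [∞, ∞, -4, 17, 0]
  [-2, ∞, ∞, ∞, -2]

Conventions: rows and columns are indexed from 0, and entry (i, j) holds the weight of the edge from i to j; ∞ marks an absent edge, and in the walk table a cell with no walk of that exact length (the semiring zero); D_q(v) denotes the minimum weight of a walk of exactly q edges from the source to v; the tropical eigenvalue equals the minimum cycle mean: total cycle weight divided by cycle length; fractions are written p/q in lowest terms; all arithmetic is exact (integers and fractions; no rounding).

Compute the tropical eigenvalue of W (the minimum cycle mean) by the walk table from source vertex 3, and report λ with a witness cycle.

q=0: [∞, ∞, ∞, 0, ∞]
q=1: [∞, ∞, -4, 17, 0]
q=2: [-2, ∞, 3, 2, -2]
q=3: [-4, 9, -2, -11, -4]
q=4: [-6, 7, -15, -13, -11]
q=5: [-13, 5, -17, -15, -13]
Optimal cycle mean attained by: cycle 0->3->4->0, total (-9) + 0 + (-2), length 3.
Answer: λ = -11/3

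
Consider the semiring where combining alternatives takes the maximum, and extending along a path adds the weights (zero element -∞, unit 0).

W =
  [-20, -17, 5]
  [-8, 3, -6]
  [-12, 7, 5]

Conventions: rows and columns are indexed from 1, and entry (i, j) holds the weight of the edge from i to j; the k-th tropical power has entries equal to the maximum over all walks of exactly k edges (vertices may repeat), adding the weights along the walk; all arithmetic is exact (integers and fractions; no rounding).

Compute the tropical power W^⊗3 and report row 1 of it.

W^⊗2:
  [-7, 12, 10]
  [-5, 6, -1]
  [-1, 12, 10]
W^⊗3:
  [4, 17, 15]
  [-2, 9, 4]
  [4, 17, 15]
Answer: row 1 of W^⊗3 = [4, 17, 15]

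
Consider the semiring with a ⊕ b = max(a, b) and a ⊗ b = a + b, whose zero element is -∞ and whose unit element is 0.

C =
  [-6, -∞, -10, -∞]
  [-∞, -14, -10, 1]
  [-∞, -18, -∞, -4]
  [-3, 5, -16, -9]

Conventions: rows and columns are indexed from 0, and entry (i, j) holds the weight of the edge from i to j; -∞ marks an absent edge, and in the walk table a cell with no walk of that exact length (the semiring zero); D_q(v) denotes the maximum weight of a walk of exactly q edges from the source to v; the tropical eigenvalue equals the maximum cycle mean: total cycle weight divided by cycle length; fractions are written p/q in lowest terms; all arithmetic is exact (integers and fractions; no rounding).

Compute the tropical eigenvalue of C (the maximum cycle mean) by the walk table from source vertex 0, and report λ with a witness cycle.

q=0: [0, -∞, -∞, -∞]
q=1: [-6, -∞, -10, -∞]
q=2: [-12, -28, -16, -14]
q=3: [-17, -9, -22, -20]
q=4: [-23, -15, -19, -8]
Optimal cycle mean attained by: cycle 1->3->1, total 1 + 5, length 2.
Answer: λ = 3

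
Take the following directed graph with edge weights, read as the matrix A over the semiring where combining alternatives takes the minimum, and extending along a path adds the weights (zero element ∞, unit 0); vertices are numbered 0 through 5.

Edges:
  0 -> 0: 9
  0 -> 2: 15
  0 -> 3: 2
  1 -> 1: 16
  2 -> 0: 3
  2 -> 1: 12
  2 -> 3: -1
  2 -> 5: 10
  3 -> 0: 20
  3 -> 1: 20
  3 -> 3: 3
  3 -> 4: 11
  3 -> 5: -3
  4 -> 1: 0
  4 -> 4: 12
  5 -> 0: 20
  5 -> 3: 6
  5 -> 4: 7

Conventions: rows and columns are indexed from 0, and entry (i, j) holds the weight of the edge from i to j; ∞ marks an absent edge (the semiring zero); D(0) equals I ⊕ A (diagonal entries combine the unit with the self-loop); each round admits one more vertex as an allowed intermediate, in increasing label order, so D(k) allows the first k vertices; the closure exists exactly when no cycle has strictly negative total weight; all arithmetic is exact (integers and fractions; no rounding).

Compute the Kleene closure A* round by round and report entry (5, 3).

D(0):
  [0, ∞, 15, 2, ∞, ∞]
  [∞, 0, ∞, ∞, ∞, ∞]
  [3, 12, 0, -1, ∞, 10]
  [20, 20, ∞, 0, 11, -3]
  [∞, 0, ∞, ∞, 0, ∞]
  [20, ∞, ∞, 6, 7, 0]
D(1):
  [0, ∞, 15, 2, ∞, ∞]
  [∞, 0, ∞, ∞, ∞, ∞]
  [3, 12, 0, -1, ∞, 10]
  [20, 20, 35, 0, 11, -3]
  [∞, 0, ∞, ∞, 0, ∞]
  [20, ∞, 35, 6, 7, 0]
D(2):
  [0, ∞, 15, 2, ∞, ∞]
  [∞, 0, ∞, ∞, ∞, ∞]
  [3, 12, 0, -1, ∞, 10]
  [20, 20, 35, 0, 11, -3]
  [∞, 0, ∞, ∞, 0, ∞]
  [20, ∞, 35, 6, 7, 0]
D(3):
  [0, 27, 15, 2, ∞, 25]
  [∞, 0, ∞, ∞, ∞, ∞]
  [3, 12, 0, -1, ∞, 10]
  [20, 20, 35, 0, 11, -3]
  [∞, 0, ∞, ∞, 0, ∞]
  [20, 47, 35, 6, 7, 0]
D(4):
  [0, 22, 15, 2, 13, -1]
  [∞, 0, ∞, ∞, ∞, ∞]
  [3, 12, 0, -1, 10, -4]
  [20, 20, 35, 0, 11, -3]
  [∞, 0, ∞, ∞, 0, ∞]
  [20, 26, 35, 6, 7, 0]
D(5):
  [0, 13, 15, 2, 13, -1]
  [∞, 0, ∞, ∞, ∞, ∞]
  [3, 10, 0, -1, 10, -4]
  [20, 11, 35, 0, 11, -3]
  [∞, 0, ∞, ∞, 0, ∞]
  [20, 7, 35, 6, 7, 0]
D(6):
  [0, 6, 15, 2, 6, -1]
  [∞, 0, ∞, ∞, ∞, ∞]
  [3, 3, 0, -1, 3, -4]
  [17, 4, 32, 0, 4, -3]
  [∞, 0, ∞, ∞, 0, ∞]
  [20, 7, 35, 6, 7, 0]
Answer: A*[5][3] = 6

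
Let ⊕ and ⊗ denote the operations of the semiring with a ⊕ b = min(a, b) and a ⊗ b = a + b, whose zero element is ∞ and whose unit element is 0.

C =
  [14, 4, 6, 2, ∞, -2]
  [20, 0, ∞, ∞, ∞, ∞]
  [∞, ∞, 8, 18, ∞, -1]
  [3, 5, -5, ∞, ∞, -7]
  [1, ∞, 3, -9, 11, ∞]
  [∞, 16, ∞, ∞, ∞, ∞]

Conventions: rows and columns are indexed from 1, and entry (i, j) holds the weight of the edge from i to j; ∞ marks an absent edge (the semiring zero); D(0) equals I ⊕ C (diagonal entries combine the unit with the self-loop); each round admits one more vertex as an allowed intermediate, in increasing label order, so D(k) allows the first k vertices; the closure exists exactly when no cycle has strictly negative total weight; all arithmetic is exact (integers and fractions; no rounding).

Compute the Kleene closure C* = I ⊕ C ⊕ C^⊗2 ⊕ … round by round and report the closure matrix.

D(0):
  [0, 4, 6, 2, ∞, -2]
  [20, 0, ∞, ∞, ∞, ∞]
  [∞, ∞, 0, 18, ∞, -1]
  [3, 5, -5, 0, ∞, -7]
  [1, ∞, 3, -9, 0, ∞]
  [∞, 16, ∞, ∞, ∞, 0]
D(1):
  [0, 4, 6, 2, ∞, -2]
  [20, 0, 26, 22, ∞, 18]
  [∞, ∞, 0, 18, ∞, -1]
  [3, 5, -5, 0, ∞, -7]
  [1, 5, 3, -9, 0, -1]
  [∞, 16, ∞, ∞, ∞, 0]
D(2):
  [0, 4, 6, 2, ∞, -2]
  [20, 0, 26, 22, ∞, 18]
  [∞, ∞, 0, 18, ∞, -1]
  [3, 5, -5, 0, ∞, -7]
  [1, 5, 3, -9, 0, -1]
  [36, 16, 42, 38, ∞, 0]
D(3):
  [0, 4, 6, 2, ∞, -2]
  [20, 0, 26, 22, ∞, 18]
  [∞, ∞, 0, 18, ∞, -1]
  [3, 5, -5, 0, ∞, -7]
  [1, 5, 3, -9, 0, -1]
  [36, 16, 42, 38, ∞, 0]
D(4):
  [0, 4, -3, 2, ∞, -5]
  [20, 0, 17, 22, ∞, 15]
  [21, 23, 0, 18, ∞, -1]
  [3, 5, -5, 0, ∞, -7]
  [-6, -4, -14, -9, 0, -16]
  [36, 16, 33, 38, ∞, 0]
D(5):
  [0, 4, -3, 2, ∞, -5]
  [20, 0, 17, 22, ∞, 15]
  [21, 23, 0, 18, ∞, -1]
  [3, 5, -5, 0, ∞, -7]
  [-6, -4, -14, -9, 0, -16]
  [36, 16, 33, 38, ∞, 0]
D(6):
  [0, 4, -3, 2, ∞, -5]
  [20, 0, 17, 22, ∞, 15]
  [21, 15, 0, 18, ∞, -1]
  [3, 5, -5, 0, ∞, -7]
  [-6, -4, -14, -9, 0, -16]
  [36, 16, 33, 38, ∞, 0]
Answer: C* = [[0, 4, -3, 2, ∞, -5], [20, 0, 17, 22, ∞, 15], [21, 15, 0, 18, ∞, -1], [3, 5, -5, 0, ∞, -7], [-6, -4, -14, -9, 0, -16], [36, 16, 33, 38, ∞, 0]]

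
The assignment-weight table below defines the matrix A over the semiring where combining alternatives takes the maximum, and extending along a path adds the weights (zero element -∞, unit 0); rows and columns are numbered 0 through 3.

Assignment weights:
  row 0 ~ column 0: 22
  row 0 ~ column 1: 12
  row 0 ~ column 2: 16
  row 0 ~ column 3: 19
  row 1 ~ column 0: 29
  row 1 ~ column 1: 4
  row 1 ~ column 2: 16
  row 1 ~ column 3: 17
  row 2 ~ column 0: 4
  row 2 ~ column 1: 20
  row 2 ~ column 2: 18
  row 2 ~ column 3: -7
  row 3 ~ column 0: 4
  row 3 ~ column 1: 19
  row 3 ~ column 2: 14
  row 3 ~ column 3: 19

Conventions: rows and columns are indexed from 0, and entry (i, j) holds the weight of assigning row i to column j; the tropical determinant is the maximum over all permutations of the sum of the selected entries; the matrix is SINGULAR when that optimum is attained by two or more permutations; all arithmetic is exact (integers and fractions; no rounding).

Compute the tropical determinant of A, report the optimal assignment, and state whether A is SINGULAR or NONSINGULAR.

σ = (0, 1, 2, 3): 22 + 4 + 18 + 19 = 63
σ = (0, 1, 3, 2): 22 + 4 + (-7) + 14 = 33
σ = (0, 2, 1, 3): 22 + 16 + 20 + 19 = 77
σ = (0, 2, 3, 1): 22 + 16 + (-7) + 19 = 50
σ = (0, 3, 1, 2): 22 + 17 + 20 + 14 = 73
σ = (0, 3, 2, 1): 22 + 17 + 18 + 19 = 76
σ = (1, 0, 2, 3): 12 + 29 + 18 + 19 = 78
σ = (1, 0, 3, 2): 12 + 29 + (-7) + 14 = 48
σ = (1, 2, 0, 3): 12 + 16 + 4 + 19 = 51
σ = (1, 2, 3, 0): 12 + 16 + (-7) + 4 = 25
σ = (1, 3, 0, 2): 12 + 17 + 4 + 14 = 47
σ = (1, 3, 2, 0): 12 + 17 + 18 + 4 = 51
σ = (2, 0, 1, 3): 16 + 29 + 20 + 19 = 84
σ = (2, 0, 3, 1): 16 + 29 + (-7) + 19 = 57
σ = (2, 1, 0, 3): 16 + 4 + 4 + 19 = 43
σ = (2, 1, 3, 0): 16 + 4 + (-7) + 4 = 17
σ = (2, 3, 0, 1): 16 + 17 + 4 + 19 = 56
σ = (2, 3, 1, 0): 16 + 17 + 20 + 4 = 57
σ = (3, 0, 1, 2): 19 + 29 + 20 + 14 = 82
σ = (3, 0, 2, 1): 19 + 29 + 18 + 19 = 85
σ = (3, 1, 0, 2): 19 + 4 + 4 + 14 = 41
σ = (3, 1, 2, 0): 19 + 4 + 18 + 4 = 45
σ = (3, 2, 0, 1): 19 + 16 + 4 + 19 = 58
σ = (3, 2, 1, 0): 19 + 16 + 20 + 4 = 59
Optimal value attained by: σ = (3, 0, 2, 1).
Answer: det⊕(A) = 85; verdict: NONSINGULAR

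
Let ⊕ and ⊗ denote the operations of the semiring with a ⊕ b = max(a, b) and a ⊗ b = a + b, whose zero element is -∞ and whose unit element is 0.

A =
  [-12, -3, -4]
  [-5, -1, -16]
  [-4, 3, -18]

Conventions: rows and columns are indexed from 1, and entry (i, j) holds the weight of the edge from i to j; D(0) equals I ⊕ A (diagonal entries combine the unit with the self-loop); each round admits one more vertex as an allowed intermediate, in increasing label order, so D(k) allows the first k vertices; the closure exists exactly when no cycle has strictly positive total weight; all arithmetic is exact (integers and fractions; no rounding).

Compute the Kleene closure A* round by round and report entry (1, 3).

D(0):
  [0, -3, -4]
  [-5, 0, -16]
  [-4, 3, 0]
D(1):
  [0, -3, -4]
  [-5, 0, -9]
  [-4, 3, 0]
D(2):
  [0, -3, -4]
  [-5, 0, -9]
  [-2, 3, 0]
D(3):
  [0, -1, -4]
  [-5, 0, -9]
  [-2, 3, 0]
Answer: A*[1][3] = -4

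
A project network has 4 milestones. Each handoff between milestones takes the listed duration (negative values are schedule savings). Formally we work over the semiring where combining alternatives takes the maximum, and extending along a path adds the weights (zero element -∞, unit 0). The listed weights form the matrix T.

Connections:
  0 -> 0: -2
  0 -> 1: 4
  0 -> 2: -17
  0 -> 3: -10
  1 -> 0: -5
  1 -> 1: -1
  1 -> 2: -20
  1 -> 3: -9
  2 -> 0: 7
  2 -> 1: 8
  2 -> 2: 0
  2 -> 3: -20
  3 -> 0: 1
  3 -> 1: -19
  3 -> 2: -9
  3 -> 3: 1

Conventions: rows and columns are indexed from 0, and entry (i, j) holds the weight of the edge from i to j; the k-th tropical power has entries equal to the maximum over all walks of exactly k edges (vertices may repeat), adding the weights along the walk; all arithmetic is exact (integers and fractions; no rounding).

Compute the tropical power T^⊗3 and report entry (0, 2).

T^⊗2:
  [-1, 3, -16, -5]
  [-6, -1, -18, -8]
  [7, 11, 0, -1]
  [2, 5, -8, 2]
T^⊗3:
  [-2, 3, -14, -4]
  [-6, -2, -17, -7]
  [7, 11, 0, 2]
  [3, 6, -7, 3]
Key observation: the optimum is the walk 0->1->3->2, with weight 4 + (-9) + (-9) = -14.
Optimal value attained by: walk 0->1->3->2.
Answer: (T^⊗3)[0][2] = -14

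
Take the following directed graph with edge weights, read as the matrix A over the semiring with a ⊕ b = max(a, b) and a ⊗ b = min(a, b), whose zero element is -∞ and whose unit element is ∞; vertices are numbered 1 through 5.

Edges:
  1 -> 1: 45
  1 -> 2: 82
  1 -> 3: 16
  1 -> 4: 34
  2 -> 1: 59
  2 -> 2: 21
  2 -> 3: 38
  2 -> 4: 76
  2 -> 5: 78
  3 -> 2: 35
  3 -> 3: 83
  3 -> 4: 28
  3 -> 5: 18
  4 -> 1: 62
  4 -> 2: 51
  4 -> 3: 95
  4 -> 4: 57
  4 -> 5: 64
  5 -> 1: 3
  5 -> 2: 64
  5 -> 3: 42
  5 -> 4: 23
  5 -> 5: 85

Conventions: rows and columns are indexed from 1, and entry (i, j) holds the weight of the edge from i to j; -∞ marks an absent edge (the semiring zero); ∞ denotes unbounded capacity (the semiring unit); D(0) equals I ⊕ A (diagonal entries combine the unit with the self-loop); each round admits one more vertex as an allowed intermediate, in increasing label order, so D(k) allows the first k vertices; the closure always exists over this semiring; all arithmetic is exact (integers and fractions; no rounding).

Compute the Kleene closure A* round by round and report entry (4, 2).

D(0):
  [∞, 82, 16, 34, -∞]
  [59, ∞, 38, 76, 78]
  [-∞, 35, ∞, 28, 18]
  [62, 51, 95, ∞, 64]
  [3, 64, 42, 23, ∞]
D(1):
  [∞, 82, 16, 34, -∞]
  [59, ∞, 38, 76, 78]
  [-∞, 35, ∞, 28, 18]
  [62, 62, 95, ∞, 64]
  [3, 64, 42, 23, ∞]
D(2):
  [∞, 82, 38, 76, 78]
  [59, ∞, 38, 76, 78]
  [35, 35, ∞, 35, 35]
  [62, 62, 95, ∞, 64]
  [59, 64, 42, 64, ∞]
D(3):
  [∞, 82, 38, 76, 78]
  [59, ∞, 38, 76, 78]
  [35, 35, ∞, 35, 35]
  [62, 62, 95, ∞, 64]
  [59, 64, 42, 64, ∞]
D(4):
  [∞, 82, 76, 76, 78]
  [62, ∞, 76, 76, 78]
  [35, 35, ∞, 35, 35]
  [62, 62, 95, ∞, 64]
  [62, 64, 64, 64, ∞]
D(5):
  [∞, 82, 76, 76, 78]
  [62, ∞, 76, 76, 78]
  [35, 35, ∞, 35, 35]
  [62, 64, 95, ∞, 64]
  [62, 64, 64, 64, ∞]
Answer: A*[4][2] = 64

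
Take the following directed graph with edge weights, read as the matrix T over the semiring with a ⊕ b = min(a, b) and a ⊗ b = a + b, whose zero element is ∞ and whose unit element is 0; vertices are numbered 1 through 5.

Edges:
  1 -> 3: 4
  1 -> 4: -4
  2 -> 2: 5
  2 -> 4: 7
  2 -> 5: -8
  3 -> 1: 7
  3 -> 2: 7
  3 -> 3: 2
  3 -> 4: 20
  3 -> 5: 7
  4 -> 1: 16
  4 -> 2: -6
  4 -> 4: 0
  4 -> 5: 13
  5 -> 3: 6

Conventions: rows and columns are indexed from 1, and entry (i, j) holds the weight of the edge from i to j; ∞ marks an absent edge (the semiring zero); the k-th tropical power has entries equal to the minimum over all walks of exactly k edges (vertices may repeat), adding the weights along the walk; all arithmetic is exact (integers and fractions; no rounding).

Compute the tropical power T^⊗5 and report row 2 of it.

T^⊗2:
  [11, -10, 6, -4, 9]
  [23, 1, -2, 7, -3]
  [9, 9, 4, 3, -1]
  [16, -6, 19, 0, -14]
  [13, 13, 8, 26, 13]
T^⊗3:
  [12, -10, 8, -4, -18]
  [5, 1, 0, 7, -7]
  [11, -3, 5, 3, 1]
  [16, -6, -8, 0, -14]
  [15, 15, 10, 9, 5]
T^⊗4:
  [12, -10, -12, -4, -18]
  [7, 1, -1, 1, -7]
  [12, -3, 7, 3, -11]
  [-1, -6, -8, 0, -14]
  [17, 3, 11, 9, 7]
T^⊗5:
  [-5, -10, -12, -4, -18]
  [6, -5, -1, 1, -7]
  [14, -3, -5, 3, -11]
  [-1, -6, -8, -5, -14]
  [18, 3, 13, 9, -5]
Answer: row 2 of T^⊗5 = [6, -5, -1, 1, -7]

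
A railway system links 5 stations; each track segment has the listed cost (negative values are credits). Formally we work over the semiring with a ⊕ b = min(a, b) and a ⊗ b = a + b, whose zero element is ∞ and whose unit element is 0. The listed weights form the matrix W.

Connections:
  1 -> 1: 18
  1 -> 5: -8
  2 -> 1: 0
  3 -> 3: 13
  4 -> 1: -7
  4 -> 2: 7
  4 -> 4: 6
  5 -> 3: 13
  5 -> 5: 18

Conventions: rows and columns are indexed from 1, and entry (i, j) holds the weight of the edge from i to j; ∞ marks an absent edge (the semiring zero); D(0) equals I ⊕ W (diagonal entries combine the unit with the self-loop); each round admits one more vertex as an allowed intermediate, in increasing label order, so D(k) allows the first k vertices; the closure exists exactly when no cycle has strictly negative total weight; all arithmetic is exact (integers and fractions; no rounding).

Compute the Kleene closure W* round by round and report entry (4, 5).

D(0):
  [0, ∞, ∞, ∞, -8]
  [0, 0, ∞, ∞, ∞]
  [∞, ∞, 0, ∞, ∞]
  [-7, 7, ∞, 0, ∞]
  [∞, ∞, 13, ∞, 0]
D(1):
  [0, ∞, ∞, ∞, -8]
  [0, 0, ∞, ∞, -8]
  [∞, ∞, 0, ∞, ∞]
  [-7, 7, ∞, 0, -15]
  [∞, ∞, 13, ∞, 0]
D(2):
  [0, ∞, ∞, ∞, -8]
  [0, 0, ∞, ∞, -8]
  [∞, ∞, 0, ∞, ∞]
  [-7, 7, ∞, 0, -15]
  [∞, ∞, 13, ∞, 0]
D(3):
  [0, ∞, ∞, ∞, -8]
  [0, 0, ∞, ∞, -8]
  [∞, ∞, 0, ∞, ∞]
  [-7, 7, ∞, 0, -15]
  [∞, ∞, 13, ∞, 0]
D(4):
  [0, ∞, ∞, ∞, -8]
  [0, 0, ∞, ∞, -8]
  [∞, ∞, 0, ∞, ∞]
  [-7, 7, ∞, 0, -15]
  [∞, ∞, 13, ∞, 0]
D(5):
  [0, ∞, 5, ∞, -8]
  [0, 0, 5, ∞, -8]
  [∞, ∞, 0, ∞, ∞]
  [-7, 7, -2, 0, -15]
  [∞, ∞, 13, ∞, 0]
Answer: W*[4][5] = -15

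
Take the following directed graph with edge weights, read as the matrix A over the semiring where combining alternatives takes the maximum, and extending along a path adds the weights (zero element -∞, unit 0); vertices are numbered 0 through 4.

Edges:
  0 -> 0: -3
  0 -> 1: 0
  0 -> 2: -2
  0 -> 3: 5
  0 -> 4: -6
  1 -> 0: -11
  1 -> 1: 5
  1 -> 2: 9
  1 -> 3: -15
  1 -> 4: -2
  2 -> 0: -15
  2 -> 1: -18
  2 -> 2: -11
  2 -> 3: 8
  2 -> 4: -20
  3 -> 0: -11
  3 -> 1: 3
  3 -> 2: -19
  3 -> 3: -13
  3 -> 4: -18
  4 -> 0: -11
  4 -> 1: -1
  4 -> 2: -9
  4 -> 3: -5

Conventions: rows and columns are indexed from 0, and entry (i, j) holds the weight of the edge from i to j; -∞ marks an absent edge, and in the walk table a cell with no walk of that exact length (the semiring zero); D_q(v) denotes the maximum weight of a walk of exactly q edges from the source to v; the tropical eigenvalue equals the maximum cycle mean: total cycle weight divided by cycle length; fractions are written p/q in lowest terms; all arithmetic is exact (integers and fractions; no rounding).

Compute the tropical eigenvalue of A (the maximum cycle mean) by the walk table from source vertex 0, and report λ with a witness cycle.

q=0: [0, -∞, -∞, -∞, -∞]
q=1: [-3, 0, -2, 5, -6]
q=2: [-6, 8, 9, 6, -2]
q=3: [-3, 13, 17, 17, 6]
q=4: [6, 20, 22, 25, 11]
q=5: [14, 28, 29, 30, 18]
Optimal cycle mean attained by: cycle 1->2->3->1, total 9 + 8 + 3, length 3.
Answer: λ = 20/3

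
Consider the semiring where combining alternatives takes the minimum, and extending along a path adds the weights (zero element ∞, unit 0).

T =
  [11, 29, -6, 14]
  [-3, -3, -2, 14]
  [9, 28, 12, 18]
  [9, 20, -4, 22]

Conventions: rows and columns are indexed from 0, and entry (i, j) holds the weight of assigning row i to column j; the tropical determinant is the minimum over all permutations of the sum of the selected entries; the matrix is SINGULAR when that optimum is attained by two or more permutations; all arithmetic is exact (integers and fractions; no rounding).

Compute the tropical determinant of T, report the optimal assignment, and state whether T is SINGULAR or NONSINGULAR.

σ = (0, 1, 2, 3): 11 + (-3) + 12 + 22 = 42
σ = (0, 1, 3, 2): 11 + (-3) + 18 + (-4) = 22
σ = (0, 2, 1, 3): 11 + (-2) + 28 + 22 = 59
σ = (0, 2, 3, 1): 11 + (-2) + 18 + 20 = 47
σ = (0, 3, 1, 2): 11 + 14 + 28 + (-4) = 49
σ = (0, 3, 2, 1): 11 + 14 + 12 + 20 = 57
σ = (1, 0, 2, 3): 29 + (-3) + 12 + 22 = 60
σ = (1, 0, 3, 2): 29 + (-3) + 18 + (-4) = 40
σ = (1, 2, 0, 3): 29 + (-2) + 9 + 22 = 58
σ = (1, 2, 3, 0): 29 + (-2) + 18 + 9 = 54
σ = (1, 3, 0, 2): 29 + 14 + 9 + (-4) = 48
σ = (1, 3, 2, 0): 29 + 14 + 12 + 9 = 64
σ = (2, 0, 1, 3): (-6) + (-3) + 28 + 22 = 41
σ = (2, 0, 3, 1): (-6) + (-3) + 18 + 20 = 29
σ = (2, 1, 0, 3): (-6) + (-3) + 9 + 22 = 22
σ = (2, 1, 3, 0): (-6) + (-3) + 18 + 9 = 18
σ = (2, 3, 0, 1): (-6) + 14 + 9 + 20 = 37
σ = (2, 3, 1, 0): (-6) + 14 + 28 + 9 = 45
σ = (3, 0, 1, 2): 14 + (-3) + 28 + (-4) = 35
σ = (3, 0, 2, 1): 14 + (-3) + 12 + 20 = 43
σ = (3, 1, 0, 2): 14 + (-3) + 9 + (-4) = 16
σ = (3, 1, 2, 0): 14 + (-3) + 12 + 9 = 32
σ = (3, 2, 0, 1): 14 + (-2) + 9 + 20 = 41
σ = (3, 2, 1, 0): 14 + (-2) + 28 + 9 = 49
Optimal value attained by: σ = (3, 1, 0, 2).
Answer: det⊕(T) = 16; verdict: NONSINGULAR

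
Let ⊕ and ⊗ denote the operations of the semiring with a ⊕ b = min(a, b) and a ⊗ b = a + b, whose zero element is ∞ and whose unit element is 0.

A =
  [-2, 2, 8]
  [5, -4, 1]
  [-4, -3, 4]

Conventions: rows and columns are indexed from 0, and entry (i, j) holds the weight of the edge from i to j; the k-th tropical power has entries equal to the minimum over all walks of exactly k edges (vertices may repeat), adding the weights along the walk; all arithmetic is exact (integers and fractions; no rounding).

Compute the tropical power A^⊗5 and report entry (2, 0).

A^⊗2:
  [-4, -2, 3]
  [-3, -8, -3]
  [-6, -7, -2]
A^⊗3:
  [-6, -6, -1]
  [-7, -12, -7]
  [-8, -11, -6]
A^⊗4:
  [-8, -10, -5]
  [-11, -16, -11]
  [-10, -15, -10]
A^⊗5:
  [-10, -14, -9]
  [-15, -20, -15]
  [-14, -19, -14]
Key observation: the optimum is the walk 2->1->1->1->2->0, with weight (-3) + (-4) + (-4) + 1 + (-4) = -14.
Optimal value attained by: walk 2->1->1->1->2->0.
Answer: (A^⊗5)[2][0] = -14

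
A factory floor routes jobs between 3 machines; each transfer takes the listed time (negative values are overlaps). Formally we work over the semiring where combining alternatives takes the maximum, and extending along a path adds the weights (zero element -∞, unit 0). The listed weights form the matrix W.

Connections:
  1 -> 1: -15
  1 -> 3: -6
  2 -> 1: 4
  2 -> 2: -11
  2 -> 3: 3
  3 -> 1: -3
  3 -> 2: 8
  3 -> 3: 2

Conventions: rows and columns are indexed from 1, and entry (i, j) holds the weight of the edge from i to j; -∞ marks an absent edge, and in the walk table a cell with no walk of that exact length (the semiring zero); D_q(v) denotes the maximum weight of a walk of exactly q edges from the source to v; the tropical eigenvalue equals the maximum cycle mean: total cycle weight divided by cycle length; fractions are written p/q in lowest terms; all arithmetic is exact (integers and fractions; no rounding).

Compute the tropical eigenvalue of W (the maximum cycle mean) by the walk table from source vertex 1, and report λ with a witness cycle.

q=0: [0, -∞, -∞]
q=1: [-15, -∞, -6]
q=2: [-9, 2, -4]
q=3: [6, 4, 5]
Optimal cycle mean attained by: cycle 2->3->2, total 3 + 8, length 2.
Answer: λ = 11/2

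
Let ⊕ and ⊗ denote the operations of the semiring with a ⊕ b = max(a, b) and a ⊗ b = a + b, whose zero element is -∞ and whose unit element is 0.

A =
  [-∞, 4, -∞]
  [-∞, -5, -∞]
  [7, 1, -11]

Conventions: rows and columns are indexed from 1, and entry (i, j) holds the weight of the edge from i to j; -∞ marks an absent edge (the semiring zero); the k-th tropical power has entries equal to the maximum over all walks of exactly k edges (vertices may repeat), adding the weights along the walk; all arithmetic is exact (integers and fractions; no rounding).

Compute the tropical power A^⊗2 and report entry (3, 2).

A^⊗2:
  [-∞, -1, -∞]
  [-∞, -10, -∞]
  [-4, 11, -22]
Key observation: the optimum is the walk 3->1->2, with weight 7 + 4 = 11.
Optimal value attained by: walk 3->1->2.
Answer: (A^⊗2)[3][2] = 11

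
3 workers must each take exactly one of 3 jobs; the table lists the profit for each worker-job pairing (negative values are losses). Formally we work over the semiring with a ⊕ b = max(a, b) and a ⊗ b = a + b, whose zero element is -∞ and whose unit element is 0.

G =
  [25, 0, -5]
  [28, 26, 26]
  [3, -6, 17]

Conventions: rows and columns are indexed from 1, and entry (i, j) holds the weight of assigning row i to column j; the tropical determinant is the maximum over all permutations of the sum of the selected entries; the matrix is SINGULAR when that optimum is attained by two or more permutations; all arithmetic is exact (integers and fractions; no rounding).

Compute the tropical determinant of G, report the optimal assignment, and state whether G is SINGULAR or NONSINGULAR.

σ = (1, 2, 3): 25 + 26 + 17 = 68
σ = (1, 3, 2): 25 + 26 + (-6) = 45
σ = (2, 1, 3): 0 + 28 + 17 = 45
σ = (2, 3, 1): 0 + 26 + 3 = 29
σ = (3, 1, 2): (-5) + 28 + (-6) = 17
σ = (3, 2, 1): (-5) + 26 + 3 = 24
Optimal value attained by: σ = (1, 2, 3).
Answer: det⊕(G) = 68; verdict: NONSINGULAR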